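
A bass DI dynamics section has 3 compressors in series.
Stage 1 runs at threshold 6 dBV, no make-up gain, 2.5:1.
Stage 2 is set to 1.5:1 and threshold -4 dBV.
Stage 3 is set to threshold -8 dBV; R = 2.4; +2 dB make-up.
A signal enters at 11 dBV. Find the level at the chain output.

Stage 1: 5 dB above 6 dBV, reduced 2.5:1 to 2 dB above → 8 dBV.
Stage 2: overshoot 12 dB → 12/1.5 = 8 dB → 4 dBV.
Stage 3: overshoot 12 dB → 12/2.4 = 5 dB → -3 dBV; +2 dB make-up → -1 dBV.

-1 dBV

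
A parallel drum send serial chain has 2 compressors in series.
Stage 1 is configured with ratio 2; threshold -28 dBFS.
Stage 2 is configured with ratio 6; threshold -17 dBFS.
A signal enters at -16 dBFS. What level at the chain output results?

-22 dBFS

Stage 1: overshoot 12 dB → 12/2 = 6 dB → -22 dBFS.
Stage 2: -22 dBFS ≤ -17 dBFS, so stage 2 doesn't engage; output -22 dBFS.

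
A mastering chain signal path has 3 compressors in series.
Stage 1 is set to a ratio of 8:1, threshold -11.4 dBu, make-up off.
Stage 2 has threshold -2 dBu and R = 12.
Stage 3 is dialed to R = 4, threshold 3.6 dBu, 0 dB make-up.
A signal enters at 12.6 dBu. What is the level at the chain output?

-8.4 dBu

Stage 1: 12.6 dBu is 24 dB over -11.4 dBu; at 8:1 that becomes 3 dB over, giving -8.4 dBu.
Stage 2: -8.4 dBu is at or below the -2 dBu threshold — no compression; output -8.4 dBu.
Stage 3: -8.4 dBu ≤ 3.6 dBu, so stage 3 doesn't engage; output -8.4 dBu.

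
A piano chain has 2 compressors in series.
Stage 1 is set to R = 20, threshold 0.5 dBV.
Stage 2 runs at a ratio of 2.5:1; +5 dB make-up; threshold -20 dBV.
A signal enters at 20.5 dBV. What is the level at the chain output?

-6.4 dBV

Stage 1: 20.5 dBV is 20 dB over 0.5 dBV; at 20:1 that becomes 1 dB over, giving 1.5 dBV.
Stage 2: 1.5 dBV is 21.5 dB over -20 dBV; at 2.5:1 that becomes 8.6 dB over, giving -11.4 dBV; +5 dB make-up → -6.4 dBV.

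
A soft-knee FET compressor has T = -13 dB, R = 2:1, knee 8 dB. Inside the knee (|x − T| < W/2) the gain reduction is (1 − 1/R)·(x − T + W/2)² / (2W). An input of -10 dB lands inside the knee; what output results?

x − T + W/2 = -10 − (-13) + 4 = 7.
GR = (1 − 1/2) × 7² / 16 = 0.5 × 49 / 16 = 1.53125 dB.
Output = -10 − 1.53125 = -11.53125 dB.

-11.53125 dB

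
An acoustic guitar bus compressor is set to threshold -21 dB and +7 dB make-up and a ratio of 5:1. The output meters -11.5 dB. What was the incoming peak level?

Before make-up, the level was -11.5 − 7 = -18.5 dB.
The compressed level sits -18.5 − (-21) = 2.5 dB over threshold.
Input overshoot = R × output overshoot = 12.5 dB → input = -21 + 12.5 = -8.5 dB.

-8.5 dB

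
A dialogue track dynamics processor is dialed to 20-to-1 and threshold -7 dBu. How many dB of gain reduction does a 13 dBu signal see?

19 dB

The signal is 20 dB above threshold.
A 20:1 ratio leaves 1 dB of that excess.
GR = overshoot in − overshoot out = 20 − 1 = 19 dB.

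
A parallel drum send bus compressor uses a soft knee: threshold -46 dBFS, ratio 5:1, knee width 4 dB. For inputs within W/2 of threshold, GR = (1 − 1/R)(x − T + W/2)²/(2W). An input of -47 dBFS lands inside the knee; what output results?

x − T + W/2 = -47 − (-46) + 2 = 1.
GR = (1 − 1/5) × 1² / 8 = 0.8 × 1 / 8 = 0.1 dB.
Output = -47 − 0.1 = -47.1 dBFS.

-47.1 dBFS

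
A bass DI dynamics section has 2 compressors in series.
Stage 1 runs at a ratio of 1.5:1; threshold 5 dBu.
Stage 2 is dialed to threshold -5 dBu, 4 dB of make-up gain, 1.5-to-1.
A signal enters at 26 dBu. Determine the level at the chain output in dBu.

15 dBu

Stage 1: overshoot 21 dB → 21/1.5 = 14 dB → 19 dBu.
Stage 2: 24 dB above -5 dBu, reduced 1.5:1 to 16 dB above → 11 dBu; +4 dB make-up → 15 dBu.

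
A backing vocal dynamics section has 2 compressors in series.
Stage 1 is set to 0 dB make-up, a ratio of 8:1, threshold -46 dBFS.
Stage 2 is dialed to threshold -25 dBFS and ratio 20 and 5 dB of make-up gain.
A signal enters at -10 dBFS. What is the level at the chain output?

Stage 1: 36 dB above -46 dBFS, reduced 8:1 to 4.5 dB above → -41.5 dBFS.
Stage 2: -41.5 dBFS is at or below the -25 dBFS threshold — no compression; make-up brings it to -36.5 dBFS.

-36.5 dBFS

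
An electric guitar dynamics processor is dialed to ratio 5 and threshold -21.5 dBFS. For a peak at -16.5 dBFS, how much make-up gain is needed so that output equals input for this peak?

Overshoot 5 dB → 5/5 = 1 dB after compression, so the compressed level is -21.5 + 1 = -20.5 dBFS.
Make-up = target − compressed = -16.5 − (-20.5) = 4 dB.

4 dB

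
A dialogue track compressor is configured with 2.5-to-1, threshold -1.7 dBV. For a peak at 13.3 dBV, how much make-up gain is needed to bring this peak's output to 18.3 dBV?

Without make-up, output = threshold + overshoot/2.5 = -1.7 + 6 = 4.3 dBV.
Gap to target: 14 dB.

14 dB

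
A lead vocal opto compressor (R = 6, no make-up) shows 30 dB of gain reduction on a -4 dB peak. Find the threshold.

-40 dB

Let T be the threshold. Output overshoot = (input overshoot)/R, so -34 − T = (-4 − T)/6.
6·(-34 − T) = -4 − T → 5·T = -204 − (-4) = -200.
T = -200/5 = -40 dB.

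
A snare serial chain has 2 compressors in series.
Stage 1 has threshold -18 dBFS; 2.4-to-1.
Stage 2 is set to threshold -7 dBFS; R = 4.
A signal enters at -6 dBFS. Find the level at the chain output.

Stage 1: -6 dBFS is 12 dB over -18 dBFS; at 2.4:1 that becomes 5 dB over, giving -13 dBFS.
Stage 2: -13 dBFS is at or below the -7 dBFS threshold — no compression; output -13 dBFS.

-13 dBFS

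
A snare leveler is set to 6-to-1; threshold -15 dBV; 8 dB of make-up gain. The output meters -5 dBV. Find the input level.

Before make-up, the level was -5 − 8 = -13 dBV.
Post-compression overshoot = -13 − (-15) = 2 dB.
Before 6:1 compression the overshoot was 2 × 6 = 12 dB, so input = -15 + 12 = -3 dBV.

-3 dBV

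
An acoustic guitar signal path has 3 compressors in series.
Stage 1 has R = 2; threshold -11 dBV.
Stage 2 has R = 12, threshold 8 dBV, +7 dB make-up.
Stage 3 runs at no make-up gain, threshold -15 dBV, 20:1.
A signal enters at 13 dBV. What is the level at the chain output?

-13.85 dBV

Stage 1: 13 dBV is 24 dB over -11 dBV; at 2:1 that becomes 12 dB over, giving 1 dBV.
Stage 2: below threshold (1 ≤ 8); passes unchanged; make-up brings it to 8 dBV.
Stage 3: 8 dBV is 23 dB over -15 dBV; at 20:1 that becomes 1.15 dB over, giving -13.85 dBV.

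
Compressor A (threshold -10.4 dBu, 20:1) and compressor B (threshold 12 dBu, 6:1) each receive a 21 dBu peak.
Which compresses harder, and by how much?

A, by 22.33 dB

A: overshoot 31.4 dB → output overshoot 1.57 dB → GR 29.83 dB.
B: overshoot 9 dB → output overshoot 1.5 dB → GR 7.5 dB.
A applies 22.33 dB more gain reduction.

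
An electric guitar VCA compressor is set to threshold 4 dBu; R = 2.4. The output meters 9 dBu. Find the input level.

16 dBu

That's 5 dB above the 4 dBu threshold.
Undo the ratio: input overshoot = 5 × 2.4 = 12 dB, giving input = 16 dBu.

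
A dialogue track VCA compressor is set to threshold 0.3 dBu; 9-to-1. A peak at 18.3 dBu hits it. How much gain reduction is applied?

18.3 dBu exceeds the threshold by 18 dB.
At 9:1, output sits 18/9 = 2 dB above threshold.
Gain reduction = 18 − 2 = 16 dB.

16 dB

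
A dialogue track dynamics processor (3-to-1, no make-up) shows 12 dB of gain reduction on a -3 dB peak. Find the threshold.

Input is 18 dB above T (since output overshoot × R = input overshoot: (-15 − T)·3 = -3 − T gives T = -21 dB).
Check: -21 + (-3 − (-21))/3 = -21 + 6 = -15 dB. ✓

-21 dB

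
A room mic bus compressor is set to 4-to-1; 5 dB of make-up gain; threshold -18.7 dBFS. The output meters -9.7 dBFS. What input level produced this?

-2.7 dBFS

Remove make-up: -9.7 − 5 = -14.7 dBFS.
Post-compression overshoot = -14.7 − (-18.7) = 4 dB.
Before 4:1 compression the overshoot was 4 × 4 = 16 dB, so input = -18.7 + 16 = -2.7 dBFS.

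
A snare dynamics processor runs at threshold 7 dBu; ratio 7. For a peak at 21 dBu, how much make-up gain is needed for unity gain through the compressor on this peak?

12 dB

The peak compresses to 7 + 14/7 = 9 dBu.
To reach 21 dBu requires 21 − 9 = 12 dB of make-up.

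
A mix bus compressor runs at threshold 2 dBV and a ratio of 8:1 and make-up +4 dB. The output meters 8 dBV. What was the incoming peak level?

Before make-up, the level was 8 − 4 = 4 dBV.
Post-compression overshoot = 4 − 2 = 2 dB.
Input overshoot = R × output overshoot = 16 dB → input = 2 + 16 = 18 dBV.

18 dBV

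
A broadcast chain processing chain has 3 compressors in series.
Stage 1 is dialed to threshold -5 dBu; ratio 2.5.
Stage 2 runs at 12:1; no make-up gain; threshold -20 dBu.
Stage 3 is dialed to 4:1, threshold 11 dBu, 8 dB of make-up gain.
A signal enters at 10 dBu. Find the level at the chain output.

Stage 1: 10 dBu is 15 dB over -5 dBu; at 2.5:1 that becomes 6 dB over, giving 1 dBu.
Stage 2: overshoot 21 dB → 21/12 = 1.75 dB → -18.25 dBu.
Stage 3: -18.25 dBu ≤ 11 dBu, so stage 3 doesn't engage; make-up brings it to -10.25 dBu.

-10.25 dBu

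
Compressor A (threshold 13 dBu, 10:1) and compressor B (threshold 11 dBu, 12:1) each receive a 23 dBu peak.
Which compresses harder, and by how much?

A: overshoot 10 dB → output overshoot 1 dB → GR 9 dB.
B: overshoot 12 dB → output overshoot 1 dB → GR 11 dB.
Difference: 2 dB in favour of B.

B, by 2 dB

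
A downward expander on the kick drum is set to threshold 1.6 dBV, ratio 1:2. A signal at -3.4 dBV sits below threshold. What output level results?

The input is 5 dB below the 1.6 dBV threshold.
A 1:2 expander multiplies undershoot by 2: 5 × 2 = 10 dB below threshold.
Output = 1.6 − 10 = -8.4 dBV.

-8.4 dBV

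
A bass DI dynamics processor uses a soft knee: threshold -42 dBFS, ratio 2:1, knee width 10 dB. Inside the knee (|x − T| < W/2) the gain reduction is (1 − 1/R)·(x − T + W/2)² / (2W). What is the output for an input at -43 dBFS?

x − T + W/2 = -43 − (-42) + 5 = 4.
GR = (1 − 1/2) × 4² / 20 = 0.5 × 16 / 20 = 0.4 dB.
Output = -43 − 0.4 = -43.4 dBFS.

-43.4 dBFS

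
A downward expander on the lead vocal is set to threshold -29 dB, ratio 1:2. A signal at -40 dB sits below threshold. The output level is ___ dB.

Below threshold, a 1:2 expander applies gain = (2−1)×(T − x) of attenuation.
(2−1) × 11 = 11 dB, so output = -40 − 11 = -51 dB.

-51 dB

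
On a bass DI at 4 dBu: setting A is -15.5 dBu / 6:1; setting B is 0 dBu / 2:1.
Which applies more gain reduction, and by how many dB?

A, by 14.25 dB

A: 19.5 dB over, compressed to 3.25 dB over, so 16.25 dB of GR.
B: 4 dB over, compressed to 2 dB over, so 2 dB of GR.
A applies 14.25 dB more gain reduction.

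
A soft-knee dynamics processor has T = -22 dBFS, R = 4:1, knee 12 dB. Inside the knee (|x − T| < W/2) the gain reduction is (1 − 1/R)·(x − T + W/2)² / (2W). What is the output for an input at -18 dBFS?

x − T + W/2 = -18 − (-22) + 6 = 10.
GR = (1 − 1/4) × 10² / 24 = 0.75 × 100 / 24 = 3.125 dB.
Output = -18 − 3.125 = -21.125 dBFS.

-21.125 dBFS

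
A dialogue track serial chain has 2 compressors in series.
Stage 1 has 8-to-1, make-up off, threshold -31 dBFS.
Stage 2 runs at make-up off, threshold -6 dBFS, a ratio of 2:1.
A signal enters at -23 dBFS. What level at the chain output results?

Stage 1: 8 dB above -31 dBFS, reduced 8:1 to 1 dB above → -30 dBFS.
Stage 2: below threshold (-30 ≤ -6); passes unchanged; output -30 dBFS.

-30 dBFS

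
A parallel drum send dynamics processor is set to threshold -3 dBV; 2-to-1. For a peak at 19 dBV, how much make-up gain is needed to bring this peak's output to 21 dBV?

Overshoot 22 dB → 22/2 = 11 dB after compression, so the compressed level is -3 + 11 = 8 dBV.
Make-up = target − compressed = 21 − 8 = 13 dB.

13 dB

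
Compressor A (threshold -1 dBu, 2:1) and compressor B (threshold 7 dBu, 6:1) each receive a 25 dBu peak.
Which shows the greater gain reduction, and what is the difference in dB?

A: overshoot 26 dB → output overshoot 13 dB → GR 13 dB.
B: overshoot 18 dB → output overshoot 3 dB → GR 15 dB.
B applies 2 dB more gain reduction.

B, by 2 dB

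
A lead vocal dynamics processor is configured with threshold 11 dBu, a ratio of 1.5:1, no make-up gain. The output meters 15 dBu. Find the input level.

17 dBu

The compressed level sits 15 − 11 = 4 dB over threshold.
Undo the ratio: input overshoot = 4 × 1.5 = 6 dB, giving input = 17 dBu.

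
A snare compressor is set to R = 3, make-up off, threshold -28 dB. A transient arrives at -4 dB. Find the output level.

-20 dB

The input is 24 dB above the -28 dB threshold.
3:1 compression reduces that to 24/3 = 8 dB over.
That puts the output at -20 dB.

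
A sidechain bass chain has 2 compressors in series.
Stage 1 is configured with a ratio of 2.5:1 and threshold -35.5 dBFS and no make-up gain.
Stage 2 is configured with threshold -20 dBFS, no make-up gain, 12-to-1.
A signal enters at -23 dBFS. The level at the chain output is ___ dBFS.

Stage 1: 12.5 dB above -35.5 dBFS, reduced 2.5:1 to 5 dB above → -30.5 dBFS.
Stage 2: -30.5 dBFS is at or below the -20 dBFS threshold — no compression; output -30.5 dBFS.

-30.5 dBFS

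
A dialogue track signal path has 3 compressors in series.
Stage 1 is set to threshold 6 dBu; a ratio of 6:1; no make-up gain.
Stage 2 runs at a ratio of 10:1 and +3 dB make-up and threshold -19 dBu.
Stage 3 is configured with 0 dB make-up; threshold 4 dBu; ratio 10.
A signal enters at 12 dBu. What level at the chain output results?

Stage 1: 12 dBu is 6 dB over 6 dBu; at 6:1 that becomes 1 dB over, giving 7 dBu.
Stage 2: 26 dB above -19 dBu, reduced 10:1 to 2.6 dB above → -16.4 dBu; +3 dB make-up → -13.4 dBu.
Stage 3: -13.4 dBu ≤ 4 dBu, so stage 3 doesn't engage; output -13.4 dBu.

-13.4 dBu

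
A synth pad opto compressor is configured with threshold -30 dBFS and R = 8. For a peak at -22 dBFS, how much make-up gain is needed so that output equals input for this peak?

Overshoot 8 dB → 8/8 = 1 dB after compression, so the compressed level is -30 + 1 = -29 dBFS.
Make-up = target − compressed = -22 − (-29) = 7 dB.

7 dB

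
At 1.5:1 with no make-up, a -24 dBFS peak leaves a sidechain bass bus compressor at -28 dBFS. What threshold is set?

Let T be the threshold. Output overshoot = (input overshoot)/R, so -28 − T = (-24 − T)/1.5.
1.5·(-28 − T) = -24 − T → 0.5·T = -42 − (-24) = -18.
T = -18/0.5 = -36 dBFS.

-36 dBFS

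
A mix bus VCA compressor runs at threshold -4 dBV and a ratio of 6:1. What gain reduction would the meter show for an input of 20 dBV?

20 dB

Overshoot = 20 − (-4) = 24 dB.
After 6:1 compression the overshoot becomes 24/6 = 4 dB.
So the signal is attenuated by 24 − 4 = 20 dB.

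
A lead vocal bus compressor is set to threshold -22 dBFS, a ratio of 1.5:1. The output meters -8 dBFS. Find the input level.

Post-compression overshoot = -8 − (-22) = 14 dB.
Undo the ratio: input overshoot = 14 × 1.5 = 21 dB, giving input = -1 dBFS.

-1 dBFS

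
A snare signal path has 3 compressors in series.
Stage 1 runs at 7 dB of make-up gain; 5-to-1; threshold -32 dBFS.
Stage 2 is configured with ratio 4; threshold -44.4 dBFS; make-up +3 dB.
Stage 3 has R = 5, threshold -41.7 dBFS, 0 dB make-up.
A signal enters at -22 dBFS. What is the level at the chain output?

Stage 1: overshoot 10 dB → 10/5 = 2 dB → -30 dBFS; +7 dB make-up → -23 dBFS.
Stage 2: 21.4 dB above -44.4 dBFS, reduced 4:1 to 5.35 dB above → -39.05 dBFS; +3 dB make-up → -36.05 dBFS.
Stage 3: 5.65 dB above -41.7 dBFS, reduced 5:1 to 1.13 dB above → -40.57 dBFS.

-40.57 dBFS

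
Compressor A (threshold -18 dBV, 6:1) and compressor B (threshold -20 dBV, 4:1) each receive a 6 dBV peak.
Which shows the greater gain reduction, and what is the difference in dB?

A: overshoot 24 dB → output overshoot 4 dB → GR 20 dB.
B: overshoot 26 dB → output overshoot 6.5 dB → GR 19.5 dB.
Difference: 0.5 dB in favour of A.

A, by 0.5 dB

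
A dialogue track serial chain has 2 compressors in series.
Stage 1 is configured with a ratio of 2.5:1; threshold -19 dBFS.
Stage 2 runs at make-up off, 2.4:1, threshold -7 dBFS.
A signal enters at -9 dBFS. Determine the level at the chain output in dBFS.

-15 dBFS

Stage 1: 10 dB above -19 dBFS, reduced 2.5:1 to 4 dB above → -15 dBFS.
Stage 2: -15 dBFS is at or below the -7 dBFS threshold — no compression; output -15 dBFS.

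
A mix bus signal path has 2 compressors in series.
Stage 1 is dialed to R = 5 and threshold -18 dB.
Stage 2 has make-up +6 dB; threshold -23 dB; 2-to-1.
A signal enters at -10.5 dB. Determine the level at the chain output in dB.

Stage 1: overshoot 7.5 dB → 7.5/5 = 1.5 dB → -16.5 dB.
Stage 2: -16.5 dB is 6.5 dB over -23 dB; at 2:1 that becomes 3.25 dB over, giving -19.75 dB; +6 dB make-up → -13.75 dB.

-13.75 dB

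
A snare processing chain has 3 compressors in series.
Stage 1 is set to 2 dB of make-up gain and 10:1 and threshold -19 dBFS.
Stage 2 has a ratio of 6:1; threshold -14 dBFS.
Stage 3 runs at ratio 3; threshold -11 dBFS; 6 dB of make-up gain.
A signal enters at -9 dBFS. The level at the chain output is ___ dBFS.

-10 dBFS

Stage 1: overshoot 10 dB → 10/10 = 1 dB → -18 dBFS; +2 dB make-up → -16 dBFS.
Stage 2: -16 dBFS ≤ -14 dBFS, so stage 2 doesn't engage; output -16 dBFS.
Stage 3: -16 dBFS ≤ -11 dBFS, so stage 3 doesn't engage; make-up brings it to -10 dBFS.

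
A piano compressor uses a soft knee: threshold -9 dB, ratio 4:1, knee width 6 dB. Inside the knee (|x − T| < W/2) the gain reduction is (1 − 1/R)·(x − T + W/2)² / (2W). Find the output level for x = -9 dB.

x − T + W/2 = -9 − (-9) + 3 = 3.
GR = (1 − 1/4) × 3² / 12 = 0.75 × 9 / 12 = 0.5625 dB.
Output = -9 − 0.5625 = -9.5625 dB.

-9.5625 dB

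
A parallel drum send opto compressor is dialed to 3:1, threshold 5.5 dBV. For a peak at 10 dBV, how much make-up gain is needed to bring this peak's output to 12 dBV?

5 dB

The peak compresses to 5.5 + 4.5/3 = 7 dBV.
To reach 12 dBV requires 12 − 7 = 5 dB of make-up.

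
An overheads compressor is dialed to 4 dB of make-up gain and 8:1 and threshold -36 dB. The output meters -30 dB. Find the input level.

-20 dB

Remove make-up: -30 − 4 = -34 dB.
Post-compression overshoot = -34 − (-36) = 2 dB.
Input overshoot = R × output overshoot = 16 dB → input = -36 + 16 = -20 dB.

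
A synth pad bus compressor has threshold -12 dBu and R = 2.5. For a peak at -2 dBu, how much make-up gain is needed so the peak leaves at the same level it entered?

The peak compresses to -12 + 10/2.5 = -8 dBu.
To reach -2 dBu requires -2 − (-8) = 6 dB of make-up.

6 dB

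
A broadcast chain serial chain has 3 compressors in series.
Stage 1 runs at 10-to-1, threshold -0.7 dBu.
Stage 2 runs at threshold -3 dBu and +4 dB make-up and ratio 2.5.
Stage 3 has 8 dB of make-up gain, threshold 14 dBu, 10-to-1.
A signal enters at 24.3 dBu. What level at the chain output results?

Stage 1: 24.3 dBu is 25 dB over -0.7 dBu; at 10:1 that becomes 2.5 dB over, giving 1.8 dBu.
Stage 2: 1.8 dBu is 4.8 dB over -3 dBu; at 2.5:1 that becomes 1.92 dB over, giving -1.08 dBu; +4 dB make-up → 2.92 dBu.
Stage 3: 2.92 dBu ≤ 14 dBu, so stage 3 doesn't engage; make-up brings it to 10.92 dBu.

10.92 dBu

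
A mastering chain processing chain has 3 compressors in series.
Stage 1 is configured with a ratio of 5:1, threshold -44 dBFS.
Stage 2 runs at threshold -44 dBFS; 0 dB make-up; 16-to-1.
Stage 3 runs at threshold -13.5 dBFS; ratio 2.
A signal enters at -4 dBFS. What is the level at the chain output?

Stage 1: -4 dBFS is 40 dB over -44 dBFS; at 5:1 that becomes 8 dB over, giving -36 dBFS.
Stage 2: overshoot 8 dB → 8/16 = 0.5 dB → -43.5 dBFS.
Stage 3: -43.5 dBFS is at or below the -13.5 dBFS threshold — no compression; output -43.5 dBFS.

-43.5 dBFS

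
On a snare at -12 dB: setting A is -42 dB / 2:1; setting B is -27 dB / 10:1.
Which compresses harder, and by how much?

A: GR = 30 − 30/2 = 15 dB.
B: GR = 15 − 15/10 = 13.5 dB.
A reduces 1.5 dB more.

A, by 1.5 dB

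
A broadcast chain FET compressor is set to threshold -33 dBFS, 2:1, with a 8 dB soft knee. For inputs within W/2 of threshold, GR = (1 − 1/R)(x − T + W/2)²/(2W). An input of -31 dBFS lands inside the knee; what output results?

x − T + W/2 = -31 − (-33) + 4 = 6.
GR = (1 − 1/2) × 6² / 16 = 0.5 × 36 / 16 = 1.125 dB.
Output = -31 − 1.125 = -32.125 dBFS.

-32.125 dBFS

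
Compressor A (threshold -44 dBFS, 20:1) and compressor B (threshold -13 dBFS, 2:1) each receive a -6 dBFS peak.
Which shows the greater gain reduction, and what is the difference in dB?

A: overshoot 38 dB → output overshoot 1.9 dB → GR 36.1 dB.
B: overshoot 7 dB → output overshoot 3.5 dB → GR 3.5 dB.
Difference: 32.6 dB in favour of A.

A, by 32.6 dB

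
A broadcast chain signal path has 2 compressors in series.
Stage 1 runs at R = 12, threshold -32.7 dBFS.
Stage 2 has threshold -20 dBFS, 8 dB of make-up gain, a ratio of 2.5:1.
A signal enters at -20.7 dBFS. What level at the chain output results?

-23.7 dBFS

Stage 1: -20.7 dBFS is 12 dB over -32.7 dBFS; at 12:1 that becomes 1 dB over, giving -31.7 dBFS.
Stage 2: -31.7 dBFS is at or below the -20 dBFS threshold — no compression; make-up brings it to -23.7 dBFS.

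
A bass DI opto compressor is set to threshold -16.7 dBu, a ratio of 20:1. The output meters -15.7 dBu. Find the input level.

3.3 dBu

Post-compression overshoot = -15.7 − (-16.7) = 1 dB.
Input overshoot = R × output overshoot = 20 dB → input = -16.7 + 20 = 3.3 dBu.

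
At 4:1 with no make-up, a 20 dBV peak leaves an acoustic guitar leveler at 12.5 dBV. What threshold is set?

10 dBV

Input is 10 dB above T (since output overshoot × R = input overshoot: (12.5 − T)·4 = 20 − T gives T = 10 dBV).
Check: 10 + (20 − 10)/4 = 10 + 2.5 = 12.5 dBV. ✓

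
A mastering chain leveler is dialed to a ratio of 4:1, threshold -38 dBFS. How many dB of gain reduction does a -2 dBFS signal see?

27 dB

-2 dBFS exceeds the threshold by 36 dB.
At 4:1, output sits 36/4 = 9 dB above threshold.
GR = overshoot in − overshoot out = 36 − 9 = 27 dB.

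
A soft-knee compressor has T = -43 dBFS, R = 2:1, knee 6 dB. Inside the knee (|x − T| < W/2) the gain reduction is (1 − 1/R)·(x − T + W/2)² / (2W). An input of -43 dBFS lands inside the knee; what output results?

x − T + W/2 = -43 − (-43) + 3 = 3.
GR = (1 − 1/2) × 3² / 12 = 0.5 × 9 / 12 = 0.375 dB.
Output = -43 − 0.375 = -43.375 dBFS.

-43.375 dBFS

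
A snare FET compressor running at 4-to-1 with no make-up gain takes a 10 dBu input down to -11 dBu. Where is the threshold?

-18 dBu

Gain reduction = 10 − (-11) = 21 dB; output overshoot = GR / (R − 1) = 21 / 3 = 7 dB.
Threshold = output − output overshoot = -11 − 7 = -18 dBu.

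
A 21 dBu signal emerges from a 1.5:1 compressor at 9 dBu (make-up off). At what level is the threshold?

Let T be the threshold. Output overshoot = (input overshoot)/R, so 9 − T = (21 − T)/1.5.
1.5·(9 − T) = 21 − T → 0.5·T = 13.5 − 21 = -7.5.
T = -7.5/0.5 = -15 dBu.

-15 dBu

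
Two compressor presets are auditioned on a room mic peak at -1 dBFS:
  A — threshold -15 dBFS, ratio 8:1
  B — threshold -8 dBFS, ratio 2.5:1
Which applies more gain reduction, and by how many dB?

A, by 8.05 dB

A: overshoot 14 dB → output overshoot 1.75 dB → GR 12.25 dB.
B: overshoot 7 dB → output overshoot 2.8 dB → GR 4.2 dB.
Difference: 8.05 dB in favour of A.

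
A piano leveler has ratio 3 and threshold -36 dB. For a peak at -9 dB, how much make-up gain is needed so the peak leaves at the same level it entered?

The peak compresses to -36 + 27/3 = -27 dB.
To reach -9 dB requires -9 − (-27) = 18 dB of make-up.

18 dB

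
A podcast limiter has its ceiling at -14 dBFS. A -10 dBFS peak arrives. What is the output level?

-14 dBFS

At ∞:1, everything above -14 dBFS is held at the ceiling.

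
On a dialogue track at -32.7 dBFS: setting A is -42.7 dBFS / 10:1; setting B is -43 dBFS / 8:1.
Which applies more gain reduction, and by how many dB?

B, by 0.0125 dB

A: GR = 10 − 10/10 = 9 dB.
B: GR = 10.3 − 10.3/8 = 9.0125 dB.
B applies 0.0125 dB more gain reduction.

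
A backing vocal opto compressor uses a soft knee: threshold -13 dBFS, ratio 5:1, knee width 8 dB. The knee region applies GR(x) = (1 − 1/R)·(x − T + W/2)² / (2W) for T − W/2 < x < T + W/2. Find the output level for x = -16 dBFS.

x − T + W/2 = -16 − (-13) + 4 = 1.
GR = (1 − 1/5) × 1² / 16 = 0.8 × 1 / 16 = 0.05 dB.
Output = -16 − 0.05 = -16.05 dBFS.

-16.05 dBFS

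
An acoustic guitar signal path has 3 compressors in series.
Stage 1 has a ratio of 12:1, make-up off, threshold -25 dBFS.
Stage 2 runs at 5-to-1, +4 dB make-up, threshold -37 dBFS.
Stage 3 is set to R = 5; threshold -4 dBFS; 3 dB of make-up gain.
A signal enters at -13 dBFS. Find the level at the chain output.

-27.4 dBFS

Stage 1: -13 dBFS is 12 dB over -25 dBFS; at 12:1 that becomes 1 dB over, giving -24 dBFS.
Stage 2: -24 dBFS is 13 dB over -37 dBFS; at 5:1 that becomes 2.6 dB over, giving -34.4 dBFS; +4 dB make-up → -30.4 dBFS.
Stage 3: -30.4 dBFS is at or below the -4 dBFS threshold — no compression; make-up brings it to -27.4 dBFS.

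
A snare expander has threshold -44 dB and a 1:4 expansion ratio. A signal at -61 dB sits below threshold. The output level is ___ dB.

-112 dB

Undershoot = (-44) − (-61) = 17 dB.
At 1:4, that expands to 68 dB under threshold.
Output = -44 − 68 = -112 dB.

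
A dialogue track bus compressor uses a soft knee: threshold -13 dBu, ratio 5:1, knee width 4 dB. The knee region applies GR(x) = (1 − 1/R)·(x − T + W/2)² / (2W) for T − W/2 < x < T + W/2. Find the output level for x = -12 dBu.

x − T + W/2 = -12 − (-13) + 2 = 3.
GR = (1 − 1/5) × 3² / 8 = 0.8 × 9 / 8 = 0.9 dB.
Output = -12 − 0.9 = -12.9 dBu.

-12.9 dBu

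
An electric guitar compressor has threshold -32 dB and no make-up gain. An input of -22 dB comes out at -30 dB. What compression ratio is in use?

5:1

Input overshoot = -22 − (-32) = 10 dB; output overshoot = -30 − (-32) = 2 dB.
Ratio = 10 / 2 = 5.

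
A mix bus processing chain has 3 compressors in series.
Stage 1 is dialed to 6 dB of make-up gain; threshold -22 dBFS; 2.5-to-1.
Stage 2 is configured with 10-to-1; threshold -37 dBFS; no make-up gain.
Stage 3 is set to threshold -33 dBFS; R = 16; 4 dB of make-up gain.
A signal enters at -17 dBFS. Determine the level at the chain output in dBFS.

Stage 1: -17 dBFS is 5 dB over -22 dBFS; at 2.5:1 that becomes 2 dB over, giving -20 dBFS; +6 dB make-up → -14 dBFS.
Stage 2: -14 dBFS is 23 dB over -37 dBFS; at 10:1 that becomes 2.3 dB over, giving -34.7 dBFS.
Stage 3: below threshold (-34.7 ≤ -33); passes unchanged; make-up brings it to -30.7 dBFS.

-30.7 dBFS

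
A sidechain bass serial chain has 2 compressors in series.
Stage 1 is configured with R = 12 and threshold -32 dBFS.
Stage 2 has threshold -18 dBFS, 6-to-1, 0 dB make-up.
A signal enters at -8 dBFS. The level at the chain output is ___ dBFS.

Stage 1: 24 dB above -32 dBFS, reduced 12:1 to 2 dB above → -30 dBFS.
Stage 2: -30 dBFS is at or below the -18 dBFS threshold — no compression; output -30 dBFS.

-30 dBFS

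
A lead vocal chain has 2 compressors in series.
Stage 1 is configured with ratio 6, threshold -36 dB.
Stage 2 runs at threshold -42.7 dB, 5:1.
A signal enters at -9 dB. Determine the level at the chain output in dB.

-40.46 dB

Stage 1: 27 dB above -36 dB, reduced 6:1 to 4.5 dB above → -31.5 dB.
Stage 2: -31.5 dB is 11.2 dB over -42.7 dB; at 5:1 that becomes 2.24 dB over, giving -40.46 dB.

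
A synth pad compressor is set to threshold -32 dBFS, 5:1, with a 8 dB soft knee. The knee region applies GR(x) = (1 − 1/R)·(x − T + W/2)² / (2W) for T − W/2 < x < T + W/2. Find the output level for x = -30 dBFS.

-31.8 dBFS

x − T + W/2 = -30 − (-32) + 4 = 6.
GR = (1 − 1/5) × 6² / 16 = 0.8 × 36 / 16 = 1.8 dB.
Output = -30 − 1.8 = -31.8 dBFS.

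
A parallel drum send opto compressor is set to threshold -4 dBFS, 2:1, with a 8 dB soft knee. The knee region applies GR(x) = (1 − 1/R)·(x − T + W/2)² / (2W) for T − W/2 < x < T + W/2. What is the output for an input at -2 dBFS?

-3.125 dBFS

x − T + W/2 = -2 − (-4) + 4 = 6.
GR = (1 − 1/2) × 6² / 16 = 0.5 × 36 / 16 = 1.125 dB.
Output = -2 − 1.125 = -3.125 dBFS.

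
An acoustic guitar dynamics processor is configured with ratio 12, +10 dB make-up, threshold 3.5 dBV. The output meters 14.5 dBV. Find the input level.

Before make-up, the level was 14.5 − 10 = 4.5 dBV.
That's 1 dB above the 3.5 dBV threshold.
Undo the ratio: input overshoot = 1 × 12 = 12 dB, giving input = 15.5 dBV.

15.5 dBV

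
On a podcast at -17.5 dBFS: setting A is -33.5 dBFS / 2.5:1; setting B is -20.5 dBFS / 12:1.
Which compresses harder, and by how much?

A: GR = 16 − 16/2.5 = 9.6 dB.
B: GR = 3 − 3/12 = 2.75 dB.
A applies 6.85 dB more gain reduction.

A, by 6.85 dB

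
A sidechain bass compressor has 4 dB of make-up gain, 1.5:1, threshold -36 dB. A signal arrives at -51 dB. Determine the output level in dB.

-47 dB

-51 dB is 15 dB below the -36 dB threshold, so no gain reduction is applied.
Make-up gain adds 4 dB: -51 + 4 = -47 dB.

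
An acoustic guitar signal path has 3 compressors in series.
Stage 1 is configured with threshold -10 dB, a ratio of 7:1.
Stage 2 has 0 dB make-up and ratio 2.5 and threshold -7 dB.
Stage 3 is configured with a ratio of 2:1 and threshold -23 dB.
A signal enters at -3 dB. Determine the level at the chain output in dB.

Stage 1: overshoot 7 dB → 7/7 = 1 dB → -9 dB.
Stage 2: -9 dB is at or below the -7 dB threshold — no compression; output -9 dB.
Stage 3: overshoot 14 dB → 14/2 = 7 dB → -16 dB.

-16 dB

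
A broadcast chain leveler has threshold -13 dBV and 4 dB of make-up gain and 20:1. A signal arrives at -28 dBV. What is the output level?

-28 dBV is 15 dB below the -13 dBV threshold, so no gain reduction is applied.
Make-up gain adds 4 dB: -28 + 4 = -24 dBV.

-24 dBV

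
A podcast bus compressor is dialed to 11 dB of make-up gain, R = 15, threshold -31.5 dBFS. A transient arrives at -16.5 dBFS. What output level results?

The input is 15 dB above the -31.5 dBFS threshold.
The 15 dB excess becomes 1 dB after 15:1 reduction.
So the level is -31.5 + 1 = -30.5 dBFS; make-up adds 11 dB, giving -19.5 dBFS.

-19.5 dBFS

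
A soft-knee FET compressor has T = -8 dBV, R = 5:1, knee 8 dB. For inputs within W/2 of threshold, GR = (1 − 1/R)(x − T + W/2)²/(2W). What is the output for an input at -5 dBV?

-7.45 dBV

x − T + W/2 = -5 − (-8) + 4 = 7.
GR = (1 − 1/5) × 7² / 16 = 0.8 × 49 / 16 = 2.45 dB.
Output = -5 − 2.45 = -7.45 dBV.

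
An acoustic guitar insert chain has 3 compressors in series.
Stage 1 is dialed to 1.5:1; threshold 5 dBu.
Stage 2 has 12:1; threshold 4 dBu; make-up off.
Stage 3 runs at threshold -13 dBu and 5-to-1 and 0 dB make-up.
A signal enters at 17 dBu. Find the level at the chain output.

Stage 1: 12 dB above 5 dBu, reduced 1.5:1 to 8 dB above → 13 dBu.
Stage 2: 13 dBu is 9 dB over 4 dBu; at 12:1 that becomes 0.75 dB over, giving 4.75 dBu.
Stage 3: overshoot 17.75 dB → 17.75/5 = 3.55 dB → -9.45 dBu.

-9.45 dBu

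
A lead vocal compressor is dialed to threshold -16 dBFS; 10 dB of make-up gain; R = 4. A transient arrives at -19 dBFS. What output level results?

-19 dBFS is 3 dB below the -16 dBFS threshold, so no gain reduction is applied.
Make-up gain adds 10 dB: -19 + 10 = -9 dBFS.

-9 dBFS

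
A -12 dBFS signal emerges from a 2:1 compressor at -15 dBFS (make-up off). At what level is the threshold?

-18 dBFS

Input is 6 dB above T (since output overshoot × R = input overshoot: (-15 − T)·2 = -12 − T gives T = -18 dBFS).
Check: -18 + (-12 − (-18))/2 = -18 + 3 = -15 dBFS. ✓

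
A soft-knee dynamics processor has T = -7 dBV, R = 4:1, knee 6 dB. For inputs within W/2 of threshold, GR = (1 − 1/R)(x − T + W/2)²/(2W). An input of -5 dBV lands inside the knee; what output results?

-6.5625 dBV

x − T + W/2 = -5 − (-7) + 3 = 5.
GR = (1 − 1/4) × 5² / 12 = 0.75 × 25 / 12 = 1.5625 dB.
Output = -5 − 1.5625 = -6.5625 dBV.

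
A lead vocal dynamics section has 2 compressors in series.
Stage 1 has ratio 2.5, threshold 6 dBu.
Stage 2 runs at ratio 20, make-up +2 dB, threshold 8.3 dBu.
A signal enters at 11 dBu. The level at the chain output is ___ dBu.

Stage 1: 11 dBu is 5 dB over 6 dBu; at 2.5:1 that becomes 2 dB over, giving 8 dBu.
Stage 2: 8 dBu is at or below the 8.3 dBu threshold — no compression; make-up brings it to 10 dBu.

10 dBu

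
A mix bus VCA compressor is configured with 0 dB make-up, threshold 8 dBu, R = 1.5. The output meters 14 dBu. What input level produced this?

17 dBu

Post-compression overshoot = 14 − 8 = 6 dB.
Undo the ratio: input overshoot = 6 × 1.5 = 9 dB, giving input = 17 dBu.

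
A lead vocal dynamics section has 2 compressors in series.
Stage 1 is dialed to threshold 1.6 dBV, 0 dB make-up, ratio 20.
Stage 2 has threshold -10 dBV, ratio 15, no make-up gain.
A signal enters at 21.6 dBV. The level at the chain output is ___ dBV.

Stage 1: 21.6 dBV is 20 dB over 1.6 dBV; at 20:1 that becomes 1 dB over, giving 2.6 dBV.
Stage 2: overshoot 12.6 dB → 12.6/15 = 0.84 dB → -9.16 dBV.

-9.16 dBV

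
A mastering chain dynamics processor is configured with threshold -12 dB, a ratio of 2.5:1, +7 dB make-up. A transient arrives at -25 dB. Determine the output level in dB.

-18 dB

-25 dB is 13 dB below the -12 dB threshold, so no gain reduction is applied.
Make-up gain adds 7 dB: -25 + 7 = -18 dB.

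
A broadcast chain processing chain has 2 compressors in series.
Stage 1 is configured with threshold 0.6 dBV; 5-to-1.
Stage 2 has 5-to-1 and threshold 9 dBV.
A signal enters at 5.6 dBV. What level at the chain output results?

Stage 1: 5 dB above 0.6 dBV, reduced 5:1 to 1 dB above → 1.6 dBV.
Stage 2: 1.6 dBV is at or below the 9 dBV threshold — no compression; output 1.6 dBV.

1.6 dBV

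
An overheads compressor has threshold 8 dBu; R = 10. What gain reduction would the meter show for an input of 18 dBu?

9 dB

Overshoot = 18 − 8 = 10 dB.
At 10:1, output sits 10/10 = 1 dB above threshold.
GR = overshoot in − overshoot out = 10 − 1 = 9 dB.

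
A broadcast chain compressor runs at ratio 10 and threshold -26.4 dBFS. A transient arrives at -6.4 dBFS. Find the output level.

Overshoot: -6.4 − (-26.4) = 20 dB.
At 10:1 the overshoot is divided by 10, leaving 2 dB above threshold.
Output = -26.4 + 2 = -24.4 dBFS.

-24.4 dBFS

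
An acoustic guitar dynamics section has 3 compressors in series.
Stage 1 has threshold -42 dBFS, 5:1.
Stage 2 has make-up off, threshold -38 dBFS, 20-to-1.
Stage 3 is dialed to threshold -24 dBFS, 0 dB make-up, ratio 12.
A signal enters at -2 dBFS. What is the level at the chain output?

-37.8 dBFS

Stage 1: -2 dBFS is 40 dB over -42 dBFS; at 5:1 that becomes 8 dB over, giving -34 dBFS.
Stage 2: 4 dB above -38 dBFS, reduced 20:1 to 0.2 dB above → -37.8 dBFS.
Stage 3: -37.8 dBFS ≤ -24 dBFS, so stage 3 doesn't engage; output -37.8 dBFS.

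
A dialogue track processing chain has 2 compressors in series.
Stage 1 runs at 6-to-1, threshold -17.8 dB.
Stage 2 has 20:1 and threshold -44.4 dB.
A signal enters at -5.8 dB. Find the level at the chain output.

-42.97 dB

Stage 1: 12 dB above -17.8 dB, reduced 6:1 to 2 dB above → -15.8 dB.
Stage 2: overshoot 28.6 dB → 28.6/20 = 1.43 dB → -42.97 dB.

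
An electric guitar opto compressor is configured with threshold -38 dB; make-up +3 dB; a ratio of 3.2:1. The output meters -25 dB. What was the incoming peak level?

Before make-up, the level was -25 − 3 = -28 dB.
Post-compression overshoot = -28 − (-38) = 10 dB.
Before 3.2:1 compression the overshoot was 10 × 3.2 = 32 dB, so input = -38 + 32 = -6 dB.

-6 dB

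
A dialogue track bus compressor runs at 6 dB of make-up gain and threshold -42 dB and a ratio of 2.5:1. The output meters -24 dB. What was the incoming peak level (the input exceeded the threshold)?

-12 dB

Stripping the +6 dB make-up gives -30 dB at the gain stage.
That's 12 dB above the -42 dB threshold.
Undo the ratio: input overshoot = 12 × 2.5 = 30 dB, giving input = -12 dB.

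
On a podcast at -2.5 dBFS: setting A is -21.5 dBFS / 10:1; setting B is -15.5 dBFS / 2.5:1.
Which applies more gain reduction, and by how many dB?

A: 19 dB over, compressed to 1.9 dB over, so 17.1 dB of GR.
B: 13 dB over, compressed to 5.2 dB over, so 7.8 dB of GR.
Difference: 9.3 dB in favour of A.

A, by 9.3 dB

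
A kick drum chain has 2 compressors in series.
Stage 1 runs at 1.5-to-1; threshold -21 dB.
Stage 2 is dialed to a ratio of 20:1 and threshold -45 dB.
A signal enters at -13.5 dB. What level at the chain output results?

-43.55 dB

Stage 1: -13.5 dB is 7.5 dB over -21 dB; at 1.5:1 that becomes 5 dB over, giving -16 dB.
Stage 2: 29 dB above -45 dB, reduced 20:1 to 1.45 dB above → -43.55 dB.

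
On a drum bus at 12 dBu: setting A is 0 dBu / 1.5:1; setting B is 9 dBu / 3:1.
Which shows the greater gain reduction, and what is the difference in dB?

A, by 2 dB

A: overshoot 12 dB → output overshoot 8 dB → GR 4 dB.
B: overshoot 3 dB → output overshoot 1 dB → GR 2 dB.
Difference: 2 dB in favour of A.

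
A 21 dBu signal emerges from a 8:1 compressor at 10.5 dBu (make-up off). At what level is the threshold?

9 dBu

Gain reduction = 21 − 10.5 = 10.5 dB; output overshoot = GR / (R − 1) = 10.5 / 7 = 1.5 dB.
Threshold = output − output overshoot = 10.5 − 1.5 = 9 dBu.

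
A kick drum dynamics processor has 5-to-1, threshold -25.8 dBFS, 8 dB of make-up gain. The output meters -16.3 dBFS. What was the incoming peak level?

-18.3 dBFS

Stripping the +8 dB make-up gives -24.3 dBFS at the gain stage.
That's 1.5 dB above the -25.8 dBFS threshold.
Before 5:1 compression the overshoot was 1.5 × 5 = 7.5 dB, so input = -25.8 + 7.5 = -18.3 dBFS.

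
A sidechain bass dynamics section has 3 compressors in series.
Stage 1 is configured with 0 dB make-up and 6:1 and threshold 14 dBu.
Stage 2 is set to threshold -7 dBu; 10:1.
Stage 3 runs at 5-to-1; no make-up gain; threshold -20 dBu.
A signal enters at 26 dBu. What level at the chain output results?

-16.94 dBu

Stage 1: 26 dBu is 12 dB over 14 dBu; at 6:1 that becomes 2 dB over, giving 16 dBu.
Stage 2: overshoot 23 dB → 23/10 = 2.3 dB → -4.7 dBu.
Stage 3: overshoot 15.3 dB → 15.3/5 = 3.06 dB → -16.94 dBu.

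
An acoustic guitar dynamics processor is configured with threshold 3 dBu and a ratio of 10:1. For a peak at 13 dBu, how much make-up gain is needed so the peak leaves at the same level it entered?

9 dB

The peak compresses to 3 + 10/10 = 4 dBu.
To reach 13 dBu requires 13 − 4 = 9 dB of make-up.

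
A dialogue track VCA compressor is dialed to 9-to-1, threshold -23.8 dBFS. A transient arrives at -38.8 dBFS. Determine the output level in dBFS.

-38.8 dBFS

-38.8 dBFS is 15 dB below the -23.8 dBFS threshold, so no gain reduction is applied.
Output = input = -38.8 dBFS.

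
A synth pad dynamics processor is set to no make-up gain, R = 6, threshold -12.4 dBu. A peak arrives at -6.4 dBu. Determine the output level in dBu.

-11.4 dBu

Overshoot: -6.4 − (-12.4) = 6 dB.
The 6 dB excess becomes 1 dB after 6:1 reduction.
So the level is -12.4 + 1 = -11.4 dBu.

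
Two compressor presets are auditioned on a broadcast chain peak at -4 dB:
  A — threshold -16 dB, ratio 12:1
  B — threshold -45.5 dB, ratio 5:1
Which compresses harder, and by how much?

A: 12 dB over, compressed to 1 dB over, so 11 dB of GR.
B: 41.5 dB over, compressed to 8.3 dB over, so 33.2 dB of GR.
B applies 22.2 dB more gain reduction.

B, by 22.2 dB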